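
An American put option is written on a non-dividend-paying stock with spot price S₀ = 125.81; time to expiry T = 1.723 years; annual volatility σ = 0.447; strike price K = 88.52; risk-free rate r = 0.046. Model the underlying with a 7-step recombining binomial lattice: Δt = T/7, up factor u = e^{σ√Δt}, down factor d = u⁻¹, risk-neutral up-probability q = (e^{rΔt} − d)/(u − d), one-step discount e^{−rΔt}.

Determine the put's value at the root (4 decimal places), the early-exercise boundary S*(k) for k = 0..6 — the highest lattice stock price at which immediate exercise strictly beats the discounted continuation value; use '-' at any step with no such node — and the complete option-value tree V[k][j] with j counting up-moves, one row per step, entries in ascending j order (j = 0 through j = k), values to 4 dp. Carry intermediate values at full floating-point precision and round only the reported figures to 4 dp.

price = 8.2986
boundary = - - - - 51.8159 41.5097 51.8159
tree:
8.2986
12.6193 3.6321
18.6777 6.0999 0.9399
26.7351 10.0530 1.7944 0.0000
36.7041 16.1519 3.4258 0.0000 0.0000
47.0103 25.0309 6.5404 0.0000 0.0000 0.0000
55.2666 36.7041 12.4867 0.0000 0.0000 0.0000 0.0000
61.8807 47.0103 23.8391 0.0000 0.0000 0.0000 0.0000 0.0000

Δt=0.24614  u=1.24828  d=0.80110  q=0.47025  discount=0.98874
step 7 (expiry): payoffs max(K−S,0) = 61.8807 47.0103 23.8391 0.0000 0.0000 0.0000 0.0000 0.0000
step 6: (k=6,j=0): S=33.2534, (K−S)⁺=55.2666, hold=54.2699 ⇒ V=55.2666 exercise | (k=6,j=1): S=51.8159, (K−S)⁺=36.7041, hold=35.7075 ⇒ V=36.7041 exercise | (k=6,j=2): S=80.7400, (K−S)⁺=7.7800, hold=12.4867 ⇒ V=12.4867 continue | (k=6,j=3): S=125.8100, (K−S)⁺=0.0000, hold=0.0000 ⇒ V=0.0000 continue | (k=6,j=4): S=196.0385, (K−S)⁺=0.0000, hold=0.0000 ⇒ V=0.0000 continue | (k=6,j=5): S=305.4694, (K−S)⁺=0.0000, hold=0.0000 ⇒ V=0.0000 continue | (k=6,j=6): S=475.9857, (K−S)⁺=0.0000, hold=0.0000 ⇒ V=0.0000 continue  boundary S*=51.8159
step 5: (k=5,j=0): S=41.5097, (K−S)⁺=47.0103, hold=46.0137 ⇒ V=47.0103 exercise | (k=5,j=1): S=64.6809, (K−S)⁺=23.8391, hold=25.0309 ⇒ V=25.0309 continue | (k=5,j=2): S=100.7864, (K−S)⁺=0.0000, hold=6.5404 ⇒ V=6.5404 continue | (k=5,j=3): S=157.0465, (K−S)⁺=0.0000, hold=0.0000 ⇒ V=0.0000 continue | (k=5,j=4): S=244.7116, (K−S)⁺=0.0000, hold=0.0000 ⇒ V=0.0000 continue | (k=5,j=5): S=381.3123, (K−S)⁺=0.0000, hold=0.0000 ⇒ V=0.0000 continue  boundary S*=41.5097
step 4: (k=4,j=0): S=51.8159, (K−S)⁺=36.7041, hold=36.2616 ⇒ V=36.7041 exercise | (k=4,j=1): S=80.7400, (K−S)⁺=7.7800, hold=16.1519 ⇒ V=16.1519 continue | (k=4,j=2): S=125.8100, (K−S)⁺=0.0000, hold=3.4258 ⇒ V=3.4258 continue | (k=4,j=3): S=196.0385, (K−S)⁺=0.0000, hold=0.0000 ⇒ V=0.0000 continue | (k=4,j=4): S=305.4694, (K−S)⁺=0.0000, hold=0.0000 ⇒ V=0.0000 continue  boundary S*=51.8159
step 3: (k=3,j=0): S=64.6809, (K−S)⁺=23.8391, hold=26.7351 ⇒ V=26.7351 continue | (k=3,j=1): S=100.7864, (K−S)⁺=0.0000, hold=10.0530 ⇒ V=10.0530 continue | (k=3,j=2): S=157.0465, (K−S)⁺=0.0000, hold=1.7944 ⇒ V=1.7944 continue | (k=3,j=3): S=244.7116, (K−S)⁺=0.0000, hold=0.0000 ⇒ V=0.0000 continue  boundary S*=-
step 2: (k=2,j=0): S=80.7400, (K−S)⁺=7.7800, hold=18.6777 ⇒ V=18.6777 continue | (k=2,j=1): S=125.8100, (K−S)⁺=0.0000, hold=6.0999 ⇒ V=6.0999 continue | (k=2,j=2): S=196.0385, (K−S)⁺=0.0000, hold=0.9399 ⇒ V=0.9399 continue  boundary S*=-
step 1: (k=1,j=0): S=100.7864, (K−S)⁺=0.0000, hold=12.6193 ⇒ V=12.6193 continue | (k=1,j=1): S=157.0465, (K−S)⁺=0.0000, hold=3.6321 ⇒ V=3.6321 continue  boundary S*=-
step 0: (k=0,j=0): S=125.8100, (K−S)⁺=0.0000, hold=8.2986 ⇒ V=8.2986 continue  boundary S*=-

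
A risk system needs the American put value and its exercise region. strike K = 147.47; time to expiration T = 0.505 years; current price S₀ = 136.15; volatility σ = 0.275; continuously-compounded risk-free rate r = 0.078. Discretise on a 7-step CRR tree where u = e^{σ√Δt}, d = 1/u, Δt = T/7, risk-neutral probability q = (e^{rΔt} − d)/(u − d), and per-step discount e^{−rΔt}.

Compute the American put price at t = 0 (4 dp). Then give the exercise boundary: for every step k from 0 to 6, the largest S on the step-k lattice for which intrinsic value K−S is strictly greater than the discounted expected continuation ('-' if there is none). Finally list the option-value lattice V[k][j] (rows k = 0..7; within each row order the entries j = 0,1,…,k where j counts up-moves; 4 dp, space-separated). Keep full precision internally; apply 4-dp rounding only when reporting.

price = 14.9120
boundary = - - 117.4521 109.0893 117.4521 126.4559 136.1500
tree:
14.9120
21.5619 8.9282
30.0179 13.9813 4.3553
38.3807 21.0253 7.6234 1.3823
46.1480 30.0179 12.9429 2.7902 0.0962
53.3623 38.3807 21.0141 5.6243 0.2014 0.0000
60.0629 46.1480 30.0179 11.3200 0.4216 0.0000 0.0000
66.2864 53.3623 38.3807 21.0141 0.8828 0.0000 0.0000 0.0000

Δt=0.07214, u=1.07666, d=0.92880, q=0.51971, disc=e^(-rΔt)=0.99439
k=7 terminal: V=max(K-S,0) → 66.2864 53.3623 38.3807 21.0141 0.8828 0.0000 0.0000 0.0000
k=6: j=0 S=87.4071 intr=60.0629 cont=59.2354 V=60.0629[EX]; j=1 S=101.3220 intr=46.1480 cont=45.3205 V=46.1480[EX]; j=2 S=117.4521 intr=30.0179 cont=29.1904 V=30.0179[EX]; j=3 S=136.1500 intr=11.3200 cont=10.4925 V=11.3200[EX]; j=4 S=157.8246 intr=0.0000 cont=0.4216 V=0.4216[hold]; j=5 S=182.9496 intr=0.0000 cont=0.0000 V=0.0000[hold]; j=6 S=212.0745 intr=0.0000 cont=0.0000 V=0.0000[hold]  S*(6)=136.1500
k=5: j=0 S=94.1077 intr=53.3623 cont=52.5348 V=53.3623[EX]; j=1 S=109.0893 intr=38.3807 cont=37.5532 V=38.3807[EX]; j=2 S=126.4559 intr=21.0141 cont=20.1866 V=21.0141[EX]; j=3 S=146.5872 intr=0.8828 cont=5.6243 V=5.6243[hold]; j=4 S=169.9234 intr=0.0000 cont=0.2014 V=0.2014[hold]; j=5 S=196.9745 intr=0.0000 cont=0.0000 V=0.0000[hold]  S*(5)=126.4559
k=4: j=0 S=101.3220 intr=46.1480 cont=45.3205 V=46.1480[EX]; j=1 S=117.4521 intr=30.0179 cont=29.1904 V=30.0179[EX]; j=2 S=136.1500 intr=11.3200 cont=12.9429 V=12.9429[hold]; j=3 S=157.8246 intr=0.0000 cont=2.7902 V=2.7902[hold]; j=4 S=182.9496 intr=0.0000 cont=0.0962 V=0.0962[hold]  S*(4)=117.4521
k=3: j=0 S=109.0893 intr=38.3807 cont=37.5532 V=38.3807[EX]; j=1 S=126.4559 intr=21.0141 cont=21.0253 V=21.0253[hold]; j=2 S=146.5872 intr=0.8828 cont=7.6234 V=7.6234[hold]; j=3 S=169.9234 intr=0.0000 cont=1.3823 V=1.3823[hold]  S*(3)=109.0893
k=2: j=0 S=117.4521 intr=30.0179 cont=29.1962 V=30.0179[EX]; j=1 S=136.1500 intr=11.3200 cont=13.9813 V=13.9813[hold]; j=2 S=157.8246 intr=0.0000 cont=4.3553 V=4.3553[hold]  S*(2)=117.4521
k=1: j=0 S=126.4559 intr=21.0141 cont=21.5619 V=21.5619[hold]; j=1 S=146.5872 intr=0.8828 cont=8.9282 V=8.9282[hold]  S*(1)=-
k=0: j=0 S=136.1500 intr=11.3200 cont=14.9120 V=14.9120[hold]  S*(0)=-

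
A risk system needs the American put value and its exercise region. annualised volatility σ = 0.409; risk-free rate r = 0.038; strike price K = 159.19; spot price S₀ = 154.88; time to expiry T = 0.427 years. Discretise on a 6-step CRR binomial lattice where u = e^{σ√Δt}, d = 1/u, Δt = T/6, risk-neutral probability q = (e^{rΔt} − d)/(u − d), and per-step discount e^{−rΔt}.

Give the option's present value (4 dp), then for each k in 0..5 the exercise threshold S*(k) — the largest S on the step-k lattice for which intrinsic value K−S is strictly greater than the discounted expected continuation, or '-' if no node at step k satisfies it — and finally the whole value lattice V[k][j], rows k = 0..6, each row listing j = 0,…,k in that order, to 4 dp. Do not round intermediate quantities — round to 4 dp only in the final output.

Δt=0.07117  u=1.11528  d=0.89663  q=0.48513  discount=0.99730
step 6 (expiry): payoffs max(K−S,0) = 78.7111 59.0856 34.6743 4.3100 0.0000 0.0000 0.0000
step 5: (k=5,j=0): S=89.7568, (K−S)⁺=69.4332, hold=69.0032 ⇒ V=69.4332 exercise | (k=5,j=1): S=111.6448, (K−S)⁺=47.5452, hold=47.1152 ⇒ V=47.5452 exercise | (k=5,j=2): S=138.8704, (K−S)⁺=20.3196, hold=19.8896 ⇒ V=20.3196 exercise | (k=5,j=3): S=172.7352, (K−S)⁺=0.0000, hold=2.2131 ⇒ V=2.2131 continue | (k=5,j=4): S=214.8582, (K−S)⁺=0.0000, hold=0.0000 ⇒ V=0.0000 continue | (k=5,j=5): S=267.2533, (K−S)⁺=0.0000, hold=0.0000 ⇒ V=0.0000 continue  boundary S*=138.8704
step 4: (k=4,j=0): S=100.1044, (K−S)⁺=59.0856, hold=58.6557 ⇒ V=59.0856 exercise | (k=4,j=1): S=124.5157, (K−S)⁺=34.6743, hold=34.2443 ⇒ V=34.6743 exercise | (k=4,j=2): S=154.8800, (K−S)⁺=4.3100, hold=11.5043 ⇒ V=11.5043 continue | (k=4,j=3): S=192.6489, (K−S)⁺=0.0000, hold=1.1364 ⇒ V=1.1364 continue | (k=4,j=4): S=239.6280, (K−S)⁺=0.0000, hold=0.0000 ⇒ V=0.0000 continue  boundary S*=124.5157
step 3: (k=3,j=0): S=111.6448, (K−S)⁺=47.5452, hold=47.1152 ⇒ V=47.5452 exercise | (k=3,j=1): S=138.8704, (K−S)⁺=20.3196, hold=23.3704 ⇒ V=23.3704 continue | (k=3,j=2): S=172.7352, (K−S)⁺=0.0000, hold=6.4570 ⇒ V=6.4570 continue | (k=3,j=3): S=214.8582, (K−S)⁺=0.0000, hold=0.5835 ⇒ V=0.5835 continue  boundary S*=111.6448
step 2: (k=2,j=0): S=124.5157, (K−S)⁺=34.6743, hold=35.7204 ⇒ V=35.7204 continue | (k=2,j=1): S=154.8800, (K−S)⁺=4.3100, hold=15.1242 ⇒ V=15.1242 continue | (k=2,j=2): S=192.6489, (K−S)⁺=0.0000, hold=3.5978 ⇒ V=3.5978 continue  boundary S*=-
step 1: (k=1,j=0): S=138.8704, (K−S)⁺=20.3196, hold=25.6590 ⇒ V=25.6590 continue | (k=1,j=1): S=172.7352, (K−S)⁺=0.0000, hold=9.5066 ⇒ V=9.5066 continue  boundary S*=-
step 0: (k=0,j=0): S=154.8800, (K−S)⁺=4.3100, hold=17.7748 ⇒ V=17.7748 continue  boundary S*=-

price = 17.7748
boundary = - - - 111.6448 124.5157 138.8704
tree:
17.7748
25.6590 9.5066
35.7204 15.1242 3.5978
47.5452 23.3704 6.4570 0.5835
59.0856 34.6743 11.5043 1.1364 0.0000
69.4332 47.5452 20.3196 2.2131 0.0000 0.0000
78.7111 59.0856 34.6743 4.3100 0.0000 0.0000 0.0000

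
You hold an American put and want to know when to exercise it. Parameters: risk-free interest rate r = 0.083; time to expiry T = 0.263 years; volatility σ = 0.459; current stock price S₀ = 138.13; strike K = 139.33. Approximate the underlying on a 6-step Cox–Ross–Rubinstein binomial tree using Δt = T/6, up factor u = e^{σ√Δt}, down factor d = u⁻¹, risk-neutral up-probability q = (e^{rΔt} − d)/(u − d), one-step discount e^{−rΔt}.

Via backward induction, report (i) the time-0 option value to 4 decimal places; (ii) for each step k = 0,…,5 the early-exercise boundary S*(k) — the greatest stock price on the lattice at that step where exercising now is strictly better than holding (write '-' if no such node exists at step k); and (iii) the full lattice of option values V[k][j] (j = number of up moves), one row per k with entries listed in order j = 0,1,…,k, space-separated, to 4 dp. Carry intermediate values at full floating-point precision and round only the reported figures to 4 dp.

price = 12.1019
boundary = - - - 103.5341 113.9773 125.4738
tree:
12.1019
18.1033 6.0666
26.0735 10.1031 1.9921
35.7959 16.3439 3.8088 0.1529
45.2822 25.3527 7.2707 0.3039 0.0000
53.8994 35.7959 13.8562 0.6039 0.0000 0.0000
61.7270 45.2822 25.3527 1.2000 0.0000 0.0000 0.0000

Δt=0.04383, u=1.10087, d=0.90837, q=0.49493, disc=e^(-rΔt)=0.99637
k=6 terminal: V=max(K-S,0) → 61.7270 45.2822 25.3527 1.2000 0.0000 0.0000 0.0000
k=5: j=0 S=85.4306 intr=53.8994 cont=53.3934 V=53.8994[EX]; j=1 S=103.5341 intr=35.7959 cont=35.2899 V=35.7959[EX]; j=2 S=125.4738 intr=13.8562 cont=13.3502 V=13.8562[EX]; j=3 S=152.0628 intr=0.0000 cont=0.6039 V=0.6039[hold]; j=4 S=184.2861 intr=0.0000 cont=0.0000 V=0.0000[hold]; j=5 S=223.3379 intr=0.0000 cont=0.0000 V=0.0000[hold]  S*(5)=125.4738
k=4: j=0 S=94.0478 intr=45.2822 cont=44.7763 V=45.2822[EX]; j=1 S=113.9773 intr=25.3527 cont=24.8467 V=25.3527[EX]; j=2 S=138.1300 intr=1.2000 cont=7.2707 V=7.2707[hold]; j=3 S=167.4009 intr=0.0000 cont=0.3039 V=0.3039[hold]; j=4 S=202.8745 intr=0.0000 cont=0.0000 V=0.0000[hold]  S*(4)=113.9773
k=3: j=0 S=103.5341 intr=35.7959 cont=35.2899 V=35.7959[EX]; j=1 S=125.4738 intr=13.8562 cont=16.3439 V=16.3439[hold]; j=2 S=152.0628 intr=0.0000 cont=3.8088 V=3.8088[hold]; j=3 S=184.2861 intr=0.0000 cont=0.1529 V=0.1529[hold]  S*(3)=103.5341
k=2: j=0 S=113.9773 intr=25.3527 cont=26.0735 V=26.0735[hold]; j=1 S=138.1300 intr=1.2000 cont=10.1031 V=10.1031[hold]; j=2 S=167.4009 intr=0.0000 cont=1.9921 V=1.9921[hold]  S*(2)=-
k=1: j=0 S=125.4738 intr=13.8562 cont=18.1033 V=18.1033[hold]; j=1 S=152.0628 intr=0.0000 cont=6.0666 V=6.0666[hold]  S*(1)=-
k=0: j=0 S=138.1300 intr=1.2000 cont=12.1019 V=12.1019[hold]  S*(0)=-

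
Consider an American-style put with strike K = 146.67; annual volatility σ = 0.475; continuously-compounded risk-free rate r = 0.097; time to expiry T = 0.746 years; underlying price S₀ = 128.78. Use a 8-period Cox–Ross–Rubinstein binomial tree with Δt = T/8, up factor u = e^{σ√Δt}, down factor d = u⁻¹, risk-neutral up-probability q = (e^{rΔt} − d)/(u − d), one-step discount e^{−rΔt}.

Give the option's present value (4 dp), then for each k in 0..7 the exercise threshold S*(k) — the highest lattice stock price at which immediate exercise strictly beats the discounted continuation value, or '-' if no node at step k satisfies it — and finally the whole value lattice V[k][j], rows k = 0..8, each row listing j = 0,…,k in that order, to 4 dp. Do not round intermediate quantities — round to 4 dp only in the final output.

price = 28.0626
boundary = - - 96.3517 83.3422 96.3517 83.3422 96.3517 111.3920
tree:
28.0626
38.1767 18.2599
50.3183 26.4911 10.1979
63.3278 37.2021 16.0506 4.4144
74.5807 50.3183 24.5044 7.7211 1.1221
84.3143 63.3278 35.9963 13.2308 2.2422 0.0000
92.7336 74.5807 50.3183 22.0464 4.4804 0.0000 0.0000
100.0162 84.3143 63.3278 35.2780 8.9529 0.0000 0.0000 0.0000
106.3154 92.7336 74.5807 50.3183 17.8900 0.0000 0.0000 0.0000 0.0000

Δt=0.09325, u=1.15610, d=0.86498, q=0.49501, disc=e^(-rΔt)=0.99100
k=8 terminal: V=max(K-S,0) → 106.3154 92.7336 74.5807 50.3183 17.8900 0.0000 0.0000 0.0000 0.0000
k=7: j=0 S=46.6538 intr=100.0162 cont=98.6955 V=100.0162[EX]; j=1 S=62.3557 intr=84.3143 cont=82.9936 V=84.3143[EX]; j=2 S=83.3422 intr=63.3278 cont=62.0071 V=63.3278[EX]; j=3 S=111.3920 intr=35.2780 cont=33.9573 V=35.2780[EX]; j=4 S=148.8822 intr=0.0000 cont=8.9529 V=8.9529[hold]; j=5 S=198.9902 intr=0.0000 cont=0.0000 V=0.0000[hold]; j=6 S=265.9627 intr=0.0000 cont=0.0000 V=0.0000[hold]; j=7 S=355.4755 intr=0.0000 cont=0.0000 V=0.0000[hold]  S*(7)=111.3920
k=6: j=0 S=53.9364 intr=92.7336 cont=91.4130 V=92.7336[EX]; j=1 S=72.0893 intr=74.5807 cont=73.2601 V=74.5807[EX]; j=2 S=96.3517 intr=50.3183 cont=48.9976 V=50.3183[EX]; j=3 S=128.7800 intr=17.8900 cont=22.0464 V=22.0464[hold]; j=4 S=172.1224 intr=0.0000 cont=4.4804 V=4.4804[hold]; j=5 S=230.0521 intr=0.0000 cont=0.0000 V=0.0000[hold]; j=6 S=307.4788 intr=0.0000 cont=0.0000 V=0.0000[hold]  S*(6)=96.3517
k=5: j=0 S=62.3557 intr=84.3143 cont=82.9936 V=84.3143[EX]; j=1 S=83.3422 intr=63.3278 cont=62.0071 V=63.3278[EX]; j=2 S=111.3920 intr=35.2780 cont=35.9963 V=35.9963[hold]; j=3 S=148.8822 intr=0.0000 cont=13.2308 V=13.2308[hold]; j=4 S=198.9902 intr=0.0000 cont=2.2422 V=2.2422[hold]; j=5 S=265.9627 intr=0.0000 cont=0.0000 V=0.0000[hold]  S*(5)=83.3422
k=4: j=0 S=72.0893 intr=74.5807 cont=73.2601 V=74.5807[EX]; j=1 S=96.3517 intr=50.3183 cont=49.3499 V=50.3183[EX]; j=2 S=128.7800 intr=17.8900 cont=24.5044 V=24.5044[hold]; j=3 S=172.1224 intr=0.0000 cont=7.7211 V=7.7211[hold]; j=4 S=230.0521 intr=0.0000 cont=1.1221 V=1.1221[hold]  S*(4)=96.3517
k=3: j=0 S=83.3422 intr=63.3278 cont=62.0071 V=63.3278[EX]; j=1 S=111.3920 intr=35.2780 cont=37.2021 V=37.2021[hold]; j=2 S=148.8822 intr=0.0000 cont=16.0506 V=16.0506[hold]; j=3 S=198.9902 intr=0.0000 cont=4.4144 V=4.4144[hold]  S*(3)=83.3422
k=2: j=0 S=96.3517 intr=50.3183 cont=49.9414 V=50.3183[EX]; j=1 S=128.7800 intr=17.8900 cont=26.4911 V=26.4911[hold]; j=2 S=172.1224 intr=0.0000 cont=10.1979 V=10.1979[hold]  S*(2)=96.3517
k=1: j=0 S=111.3920 intr=35.2780 cont=38.1767 V=38.1767[hold]; j=1 S=148.8822 intr=0.0000 cont=18.2599 V=18.2599[hold]  S*(1)=-
k=0: j=0 S=128.7800 intr=17.8900 cont=28.0626 V=28.0626[hold]  S*(0)=-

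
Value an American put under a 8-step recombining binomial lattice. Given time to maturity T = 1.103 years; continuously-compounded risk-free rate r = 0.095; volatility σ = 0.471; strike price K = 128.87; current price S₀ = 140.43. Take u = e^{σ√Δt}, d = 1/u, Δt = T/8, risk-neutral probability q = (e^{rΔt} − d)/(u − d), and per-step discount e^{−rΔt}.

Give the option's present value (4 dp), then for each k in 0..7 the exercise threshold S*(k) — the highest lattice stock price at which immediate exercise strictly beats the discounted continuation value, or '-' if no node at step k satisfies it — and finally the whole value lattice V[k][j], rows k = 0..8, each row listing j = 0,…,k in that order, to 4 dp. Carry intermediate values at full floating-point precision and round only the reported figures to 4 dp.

Δt=0.13787, u=1.19111, d=0.83955, q=0.49389, disc=e^(-rΔt)=0.98699
k=8 terminal: V=max(K-S,0) → 94.2098 79.6956 59.1037 29.8888 0.0000 0.0000 0.0000 0.0000 0.0000
k=7: j=0 S=41.2843 intr=87.5857 cont=85.9087 V=87.5857[EX]; j=1 S=58.5723 intr=70.2977 cont=68.6208 V=70.2977[EX]; j=2 S=83.0997 intr=45.7703 cont=44.0934 V=45.7703[EX]; j=3 S=117.8980 intr=10.9720 cont=14.9302 V=14.9302[hold]; j=4 S=167.2682 intr=0.0000 cont=0.0000 V=0.0000[hold]; j=5 S=237.3124 intr=0.0000 cont=0.0000 V=0.0000[hold]; j=6 S=336.6879 intr=0.0000 cont=0.0000 V=0.0000[hold]; j=7 S=477.6773 intr=0.0000 cont=0.0000 V=0.0000[hold]  S*(7)=83.0997
k=6: j=0 S=49.1744 intr=79.6956 cont=78.0187 V=79.6956[EX]; j=1 S=69.7663 intr=59.1037 cont=57.4267 V=59.1037[EX]; j=2 S=98.9812 intr=29.8888 cont=30.1413 V=30.1413[hold]; j=3 S=140.4300 intr=0.0000 cont=7.4580 V=7.4580[hold]; j=4 S=199.2356 intr=0.0000 cont=0.0000 V=0.0000[hold]; j=5 S=282.6663 intr=0.0000 cont=0.0000 V=0.0000[hold]; j=6 S=401.0339 intr=0.0000 cont=0.0000 V=0.0000[hold]  S*(6)=69.7663
k=5: j=0 S=58.5723 intr=70.2977 cont=68.6208 V=70.2977[EX]; j=1 S=83.0997 intr=45.7703 cont=44.2165 V=45.7703[EX]; j=2 S=117.8980 intr=10.9720 cont=18.6918 V=18.6918[hold]; j=3 S=167.2682 intr=0.0000 cont=3.7254 V=3.7254[hold]; j=4 S=237.3124 intr=0.0000 cont=0.0000 V=0.0000[hold]; j=5 S=336.6879 intr=0.0000 cont=0.0000 V=0.0000[hold]  S*(5)=83.0997
k=4: j=0 S=69.7663 intr=59.1037 cont=57.4267 V=59.1037[EX]; j=1 S=98.9812 intr=29.8888 cont=31.9749 V=31.9749[hold]; j=2 S=140.4300 intr=0.0000 cont=11.1530 V=11.1530[hold]; j=3 S=199.2356 intr=0.0000 cont=1.8609 V=1.8609[hold]; j=4 S=282.6663 intr=0.0000 cont=0.0000 V=0.0000[hold]  S*(4)=69.7663
k=3: j=0 S=83.0997 intr=45.7703 cont=45.1103 V=45.7703[EX]; j=1 S=117.8980 intr=10.9720 cont=21.4089 V=21.4089[hold]; j=2 S=167.2682 intr=0.0000 cont=6.4783 V=6.4783[hold]; j=3 S=237.3124 intr=0.0000 cont=0.9296 V=0.9296[hold]  S*(3)=83.0997
k=2: j=0 S=98.9812 intr=29.8888 cont=33.2994 V=33.2994[hold]; j=1 S=140.4300 intr=0.0000 cont=13.8522 V=13.8522[hold]; j=2 S=199.2356 intr=0.0000 cont=3.6892 V=3.6892[hold]  S*(2)=-
k=1: j=0 S=117.8980 intr=10.9720 cont=23.3863 V=23.3863[hold]; j=1 S=167.2682 intr=0.0000 cont=8.7179 V=8.7179[hold]  S*(1)=-
k=0: j=0 S=140.4300 intr=0.0000 cont=15.9316 V=15.9316[hold]  S*(0)=-

price = 15.9316
boundary = - - - 83.0997 69.7663 83.0997 69.7663 83.0997
tree:
15.9316
23.3863 8.7179
33.2994 13.8522 3.6892
45.7703 21.4089 6.4783 0.9296
59.1037 31.9749 11.1530 1.8609 0.0000
70.2977 45.7703 18.6918 3.7254 0.0000 0.0000
79.6956 59.1037 30.1413 7.4580 0.0000 0.0000 0.0000
87.5857 70.2977 45.7703 14.9302 0.0000 0.0000 0.0000 0.0000
94.2098 79.6956 59.1037 29.8888 0.0000 0.0000 0.0000 0.0000 0.0000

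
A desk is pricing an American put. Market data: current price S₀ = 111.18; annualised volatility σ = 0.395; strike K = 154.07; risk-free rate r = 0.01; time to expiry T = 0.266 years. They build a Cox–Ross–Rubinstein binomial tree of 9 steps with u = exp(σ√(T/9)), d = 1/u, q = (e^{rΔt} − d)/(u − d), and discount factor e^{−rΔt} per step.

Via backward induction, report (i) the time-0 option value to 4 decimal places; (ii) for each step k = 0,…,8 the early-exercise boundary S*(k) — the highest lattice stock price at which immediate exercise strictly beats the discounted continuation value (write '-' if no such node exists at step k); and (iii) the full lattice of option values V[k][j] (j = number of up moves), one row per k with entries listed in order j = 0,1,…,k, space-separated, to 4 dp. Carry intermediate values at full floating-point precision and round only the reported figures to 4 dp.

Δt=0.02956, u=1.07027, d=0.93435, q=0.48520, disc=e^(-rΔt)=0.99970
k=9 terminal: V=max(K-S,0) → 93.7306 84.9531 74.8987 63.3817 50.1893 35.0778 17.7681 0.0000 0.0000 0.0000
k=8: j=0 S=64.5792 intr=89.4908 cont=89.4453 V=89.4908[EX]; j=1 S=73.9735 intr=80.0965 cont=80.0510 V=80.0965[EX]; j=2 S=84.7344 intr=69.3356 cont=69.2901 V=69.3356[EX]; j=3 S=97.0606 intr=57.0094 cont=56.9638 V=57.0094[EX]; j=4 S=111.1800 intr=42.8900 cont=42.8445 V=42.8900[EX]; j=5 S=127.3533 intr=26.7167 cont=26.6712 V=26.7167[EX]; j=6 S=145.8793 intr=8.1907 cont=9.1442 V=9.1442[hold]; j=7 S=167.1003 intr=0.0000 cont=0.0000 V=0.0000[hold]; j=8 S=191.4084 intr=0.0000 cont=0.0000 V=0.0000[hold]  S*(8)=127.3533
k=7: j=0 S=69.1169 intr=84.9531 cont=84.9076 V=84.9531[EX]; j=1 S=79.1713 intr=74.8987 cont=74.8532 V=74.8987[EX]; j=2 S=90.6883 intr=63.3817 cont=63.3362 V=63.3817[EX]; j=3 S=103.8807 intr=50.1893 cont=50.1438 V=50.1893[EX]; j=4 S=118.9922 intr=35.0778 cont=35.0323 V=35.0778[EX]; j=5 S=136.3019 intr=17.7681 cont=18.1851 V=18.1851[hold]; j=6 S=156.1297 intr=0.0000 cont=4.7060 V=4.7060[hold]; j=7 S=178.8418 intr=0.0000 cont=0.0000 V=0.0000[hold]  S*(7)=118.9922
k=6: j=0 S=73.9735 intr=80.0965 cont=80.0510 V=80.0965[EX]; j=1 S=84.7344 intr=69.3356 cont=69.2901 V=69.3356[EX]; j=2 S=97.0606 intr=57.0094 cont=56.9638 V=57.0094[EX]; j=3 S=111.1800 intr=42.8900 cont=42.8445 V=42.8900[EX]; j=4 S=127.3533 intr=26.7167 cont=26.8734 V=26.8734[hold]; j=5 S=145.8793 intr=8.1907 cont=11.6415 V=11.6415[hold]; j=6 S=167.1003 intr=0.0000 cont=2.4219 V=2.4219[hold]  S*(6)=111.1800
k=5: j=0 S=79.1713 intr=74.8987 cont=74.8532 V=74.8987[EX]; j=1 S=90.6883 intr=63.3817 cont=63.3362 V=63.3817[EX]; j=2 S=103.8807 intr=50.1893 cont=50.1438 V=50.1893[EX]; j=3 S=118.9922 intr=35.0778 cont=35.1083 V=35.1083[hold]; j=4 S=136.3019 intr=17.7681 cont=19.4771 V=19.4771[hold]; j=5 S=156.1297 intr=0.0000 cont=7.1660 V=7.1660[hold]  S*(5)=103.8807
k=4: j=0 S=84.7344 intr=69.3356 cont=69.2901 V=69.3356[EX]; j=1 S=97.0606 intr=57.0094 cont=56.9638 V=57.0094[EX]; j=2 S=111.1800 intr=42.8900 cont=42.8593 V=42.8900[EX]; j=3 S=127.3533 intr=26.7167 cont=27.5158 V=27.5158[hold]; j=4 S=145.8793 intr=8.1907 cont=13.4997 V=13.4997[hold]  S*(4)=111.1800
k=3: j=0 S=90.6883 intr=63.3817 cont=63.3362 V=63.3817[EX]; j=1 S=103.8807 intr=50.1893 cont=50.1438 V=50.1893[EX]; j=2 S=118.9922 intr=35.0778 cont=35.4199 V=35.4199[hold]; j=3 S=136.3019 intr=17.7681 cont=20.7090 V=20.7090[hold]  S*(3)=103.8807
k=2: j=0 S=97.0606 intr=57.0094 cont=56.9638 V=57.0094[EX]; j=1 S=111.1800 intr=42.8900 cont=43.0104 V=43.0104[hold]; j=2 S=127.3533 intr=26.7167 cont=28.2738 V=28.2738[hold]  S*(2)=97.0606
k=1: j=0 S=103.8807 intr=50.1893 cont=50.2022 V=50.2022[hold]; j=1 S=118.9922 intr=35.0778 cont=35.8495 V=35.8495[hold]  S*(1)=-
k=0: j=0 S=111.1800 intr=42.8900 cont=43.2254 V=43.2254[hold]  S*(0)=-

price = 43.2254
boundary = - - 97.0606 103.8807 111.1800 103.8807 111.1800 118.9922 127.3533
tree:
43.2254
50.2022 35.8495
57.0094 43.0104 28.2738
63.3817 50.1893 35.4199 20.7090
69.3356 57.0094 42.8900 27.5158 13.4997
74.8987 63.3817 50.1893 35.1083 19.4771 7.1660
80.0965 69.3356 57.0094 42.8900 26.8734 11.6415 2.4219
84.9531 74.8987 63.3817 50.1893 35.0778 18.1851 4.7060 0.0000
89.4908 80.0965 69.3356 57.0094 42.8900 26.7167 9.1442 0.0000 0.0000
93.7306 84.9531 74.8987 63.3817 50.1893 35.0778 17.7681 0.0000 0.0000 0.0000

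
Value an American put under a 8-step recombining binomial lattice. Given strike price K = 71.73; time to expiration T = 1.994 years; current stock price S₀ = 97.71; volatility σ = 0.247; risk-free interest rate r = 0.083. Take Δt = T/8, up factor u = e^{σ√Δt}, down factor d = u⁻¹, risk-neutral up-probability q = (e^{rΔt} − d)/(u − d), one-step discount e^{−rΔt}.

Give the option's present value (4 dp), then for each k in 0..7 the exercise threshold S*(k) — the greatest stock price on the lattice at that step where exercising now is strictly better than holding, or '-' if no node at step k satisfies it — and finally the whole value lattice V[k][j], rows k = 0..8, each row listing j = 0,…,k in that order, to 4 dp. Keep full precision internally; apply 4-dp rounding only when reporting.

price = 1.2048
boundary = - - - - 59.6650 52.7430 59.6650 52.7430
tree:
1.2048
2.2341 0.4208
4.0463 0.8582 0.0842
7.1171 1.7244 0.1925 0.0000
12.0650 3.3983 0.4404 0.0000 0.0000
18.9870 6.5241 1.0076 0.0000 0.0000 0.0000
25.1060 12.0650 2.3052 0.0000 0.0000 0.0000 0.0000
30.5150 18.9870 5.2738 0.0000 0.0000 0.0000 0.0000 0.0000
35.2966 25.1060 12.0650 0.0000 0.0000 0.0000 0.0000 0.0000 0.0000

Δt=0.24925, u=1.13124, d=0.88399, q=0.55375, disc=e^(-rΔt)=0.97952
k=8 terminal: V=max(K-S,0) → 35.2966 25.1060 12.0650 0.0000 0.0000 0.0000 0.0000 0.0000 0.0000
k=7: j=0 S=41.2150 intr=30.5150 cont=29.0463 V=30.5150[EX]; j=1 S=52.7430 intr=18.9870 cont=17.5183 V=18.9870[EX]; j=2 S=67.4954 intr=4.2346 cont=5.2738 V=5.2738[hold]; j=3 S=86.3742 intr=0.0000 cont=0.0000 V=0.0000[hold]; j=4 S=110.5335 intr=0.0000 cont=0.0000 V=0.0000[hold]; j=5 S=141.4502 intr=0.0000 cont=0.0000 V=0.0000[hold]; j=6 S=181.0145 intr=0.0000 cont=0.0000 V=0.0000[hold]; j=7 S=231.6450 intr=0.0000 cont=0.0000 V=0.0000[hold]  S*(7)=52.7430
k=6: j=0 S=46.6240 intr=25.1060 cont=23.6373 V=25.1060[EX]; j=1 S=59.6650 intr=12.0650 cont=11.1600 V=12.0650[EX]; j=2 S=76.3536 intr=0.0000 cont=2.3052 V=2.3052[hold]; j=3 S=97.7100 intr=0.0000 cont=0.0000 V=0.0000[hold]; j=4 S=125.0399 intr=0.0000 cont=0.0000 V=0.0000[hold]; j=5 S=160.0142 intr=0.0000 cont=0.0000 V=0.0000[hold]; j=6 S=204.7709 intr=0.0000 cont=0.0000 V=0.0000[hold]  S*(6)=59.6650
k=5: j=0 S=52.7430 intr=18.9870 cont=17.5183 V=18.9870[EX]; j=1 S=67.4954 intr=4.2346 cont=6.5241 V=6.5241[hold]; j=2 S=86.3742 intr=0.0000 cont=1.0076 V=1.0076[hold]; j=3 S=110.5335 intr=0.0000 cont=0.0000 V=0.0000[hold]; j=4 S=141.4502 intr=0.0000 cont=0.0000 V=0.0000[hold]; j=5 S=181.0145 intr=0.0000 cont=0.0000 V=0.0000[hold]  S*(5)=52.7430
k=4: j=0 S=59.6650 intr=12.0650 cont=11.8382 V=12.0650[EX]; j=1 S=76.3536 intr=0.0000 cont=3.3983 V=3.3983[hold]; j=2 S=97.7100 intr=0.0000 cont=0.4404 V=0.4404[hold]; j=3 S=125.0399 intr=0.0000 cont=0.0000 V=0.0000[hold]; j=4 S=160.0142 intr=0.0000 cont=0.0000 V=0.0000[hold]  S*(4)=59.6650
k=3: j=0 S=67.4954 intr=4.2346 cont=7.1171 V=7.1171[hold]; j=1 S=86.3742 intr=0.0000 cont=1.7244 V=1.7244[hold]; j=2 S=110.5335 intr=0.0000 cont=0.1925 V=0.1925[hold]; j=3 S=141.4502 intr=0.0000 cont=0.0000 V=0.0000[hold]  S*(3)=-
k=2: j=0 S=76.3536 intr=0.0000 cont=4.0463 V=4.0463[hold]; j=1 S=97.7100 intr=0.0000 cont=0.8582 V=0.8582[hold]; j=2 S=125.0399 intr=0.0000 cont=0.0842 V=0.0842[hold]  S*(2)=-
k=1: j=0 S=86.3742 intr=0.0000 cont=2.2341 V=2.2341[hold]; j=1 S=110.5335 intr=0.0000 cont=0.4208 V=0.4208[hold]  S*(1)=-
k=0: j=0 S=97.7100 intr=0.0000 cont=1.2048 V=1.2048[hold]  S*(0)=-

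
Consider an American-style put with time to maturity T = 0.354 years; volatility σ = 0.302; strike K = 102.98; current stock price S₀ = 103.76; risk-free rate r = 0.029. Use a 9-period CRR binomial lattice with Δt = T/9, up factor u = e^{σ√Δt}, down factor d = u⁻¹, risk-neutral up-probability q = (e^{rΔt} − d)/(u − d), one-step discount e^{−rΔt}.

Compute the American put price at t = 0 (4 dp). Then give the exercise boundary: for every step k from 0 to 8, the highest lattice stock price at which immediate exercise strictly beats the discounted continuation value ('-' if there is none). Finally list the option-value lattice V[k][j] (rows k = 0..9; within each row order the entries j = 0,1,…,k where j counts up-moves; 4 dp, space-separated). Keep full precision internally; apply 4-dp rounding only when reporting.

params: Δt=0.03933 u=1.06172 d=0.94186 q=0.49455 e^(-rΔt)=0.99886
t_9 payoffs: 42.4566 34.7545 26.0722 16.2849 5.2522 0.0000 0.0000 0.0000 0.0000 0.0000
t_8: node(8,0) S=64.2591 payoff=38.7209 vs cont=38.6035 → 38.7209 [stop]  node(8,1) S=72.4367 payoff=30.5433 vs cont=30.4259 → 30.5433 [stop]  node(8,2) S=81.6549 payoff=21.3251 vs cont=21.2077 → 21.3251 [stop]  node(8,3) S=92.0463 payoff=10.9337 vs cont=10.8163 → 10.9337 [stop]  node(8,4) S=103.7600 payoff=0.0000 vs cont=2.6517 → 2.6517 [wait]  node(8,5) S=116.9644 payoff=0.0000 vs cont=0.0000 → 0.0000 [wait]  node(8,6) S=131.8492 payoff=0.0000 vs cont=0.0000 → 0.0000 [wait]  node(8,7) S=148.6282 payoff=0.0000 vs cont=0.0000 → 0.0000 [wait]  node(8,8) S=167.5425 payoff=0.0000 vs cont=0.0000 → 0.0000 [wait]  ⇒ S*(8)=92.0463
t_7: node(7,0) S=68.2255 payoff=34.7545 vs cont=34.6371 → 34.7545 [stop]  node(7,1) S=76.9078 payoff=26.0722 vs cont=25.9548 → 26.0722 [stop]  node(7,2) S=86.6951 payoff=16.2849 vs cont=16.1675 → 16.2849 [stop]  node(7,3) S=97.7278 payoff=5.2522 vs cont=6.8300 → 6.8300 [wait]  node(7,4) S=110.1645 payoff=0.0000 vs cont=1.3388 → 1.3388 [wait]  node(7,5) S=124.1840 payoff=0.0000 vs cont=0.0000 → 0.0000 [wait]  node(7,6) S=139.9875 payoff=0.0000 vs cont=0.0000 → 0.0000 [wait]  node(7,7) S=157.8022 payoff=0.0000 vs cont=0.0000 → 0.0000 [wait]  ⇒ S*(7)=86.6951
t_6: node(6,0) S=72.4367 payoff=30.5433 vs cont=30.4259 → 30.5433 [stop]  node(6,1) S=81.6549 payoff=21.3251 vs cont=21.2077 → 21.3251 [stop]  node(6,2) S=92.0463 payoff=10.9337 vs cont=11.5958 → 11.5958 [wait]  node(6,3) S=103.7600 payoff=0.0000 vs cont=4.1096 → 4.1096 [wait]  node(6,4) S=116.9644 payoff=0.0000 vs cont=0.6759 → 0.6759 [wait]  node(6,5) S=131.8492 payoff=0.0000 vs cont=0.0000 → 0.0000 [wait]  node(6,6) S=148.6282 payoff=0.0000 vs cont=0.0000 → 0.0000 [wait]  ⇒ S*(6)=81.6549
t_5: node(5,0) S=76.9078 payoff=26.0722 vs cont=25.9548 → 26.0722 [stop]  node(5,1) S=86.6951 payoff=16.2849 vs cont=16.4946 → 16.4946 [wait]  node(5,2) S=97.7278 payoff=5.2522 vs cont=7.8845 → 7.8845 [wait]  node(5,3) S=110.1645 payoff=0.0000 vs cont=2.4087 → 2.4087 [wait]  node(5,4) S=124.1840 payoff=0.0000 vs cont=0.3412 → 0.3412 [wait]  node(5,5) S=139.9875 payoff=0.0000 vs cont=0.0000 → 0.0000 [wait]  ⇒ S*(5)=76.9078
t_4: node(4,0) S=81.6549 payoff=21.3251 vs cont=21.3112 → 21.3251 [stop]  node(4,1) S=92.0463 payoff=10.9337 vs cont=12.2225 → 12.2225 [wait]  node(4,2) S=103.7600 payoff=0.0000 vs cont=5.1705 → 5.1705 [wait]  node(4,3) S=116.9644 payoff=0.0000 vs cont=1.3847 → 1.3847 [wait]  node(4,4) S=131.8492 payoff=0.0000 vs cont=0.1723 → 0.1723 [wait]  ⇒ S*(4)=81.6549
t_3: node(3,0) S=86.6951 payoff=16.2849 vs cont=16.8042 → 16.8042 [wait]  node(3,1) S=97.7278 payoff=5.2522 vs cont=8.7249 → 8.7249 [wait]  node(3,2) S=110.1645 payoff=0.0000 vs cont=3.2944 → 3.2944 [wait]  node(3,3) S=124.1840 payoff=0.0000 vs cont=0.7842 → 0.7842 [wait]  ⇒ S*(3)=-
t_2: node(2,0) S=92.0463 payoff=10.9337 vs cont=12.7940 → 12.7940 [wait]  node(2,1) S=103.7600 payoff=0.0000 vs cont=6.0324 → 6.0324 [wait]  node(2,2) S=116.9644 payoff=0.0000 vs cont=2.0506 → 2.0506 [wait]  ⇒ S*(2)=-
t_1: node(1,0) S=97.7278 payoff=5.2522 vs cont=9.4392 → 9.4392 [wait]  node(1,1) S=110.1645 payoff=0.0000 vs cont=4.0586 → 4.0586 [wait]  ⇒ S*(1)=-
t_0: node(0,0) S=103.7600 payoff=0.0000 vs cont=6.7705 → 6.7705 [wait]  ⇒ S*(0)=-

price = 6.7705
boundary = - - - - 81.6549 76.9078 81.6549 86.6951 92.0463
tree:
6.7705
9.4392 4.0586
12.7940 6.0324 2.0506
16.8042 8.7249 3.2944 0.7842
21.3251 12.2225 5.1705 1.3847 0.1723
26.0722 16.4946 7.8845 2.4087 0.3412 0.0000
30.5433 21.3251 11.5958 4.1096 0.6759 0.0000 0.0000
34.7545 26.0722 16.2849 6.8300 1.3388 0.0000 0.0000 0.0000
38.7209 30.5433 21.3251 10.9337 2.6517 0.0000 0.0000 0.0000 0.0000
42.4566 34.7545 26.0722 16.2849 5.2522 0.0000 0.0000 0.0000 0.0000 0.0000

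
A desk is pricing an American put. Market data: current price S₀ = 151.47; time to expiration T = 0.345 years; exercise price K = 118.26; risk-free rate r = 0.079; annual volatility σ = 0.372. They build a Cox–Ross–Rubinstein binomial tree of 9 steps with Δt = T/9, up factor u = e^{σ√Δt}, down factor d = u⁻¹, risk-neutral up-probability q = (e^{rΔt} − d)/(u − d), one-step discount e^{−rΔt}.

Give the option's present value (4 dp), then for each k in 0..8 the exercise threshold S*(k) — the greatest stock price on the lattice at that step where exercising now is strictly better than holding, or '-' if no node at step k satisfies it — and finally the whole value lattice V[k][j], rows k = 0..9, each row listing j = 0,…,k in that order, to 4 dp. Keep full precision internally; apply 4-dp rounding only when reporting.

price = 1.4072
boundary = - - - - - - 97.8452 90.9721 97.8452
tree:
1.4072
2.3453 0.4874
3.8343 0.8858 0.0960
6.1248 1.5906 0.1937 0.0000
9.5087 2.8129 0.3905 0.0000 0.0000
14.2472 4.8767 0.7875 0.0000 0.0000 0.0000
20.4148 8.2295 1.5880 0.0000 0.0000 0.0000 0.0000
27.2879 13.3594 3.2024 0.0000 0.0000 0.0000 0.0000 0.0000
33.6782 20.4148 6.4578 0.0000 0.0000 0.0000 0.0000 0.0000 0.0000
39.6196 27.2879 13.0225 0.0000 0.0000 0.0000 0.0000 0.0000 0.0000 0.0000

Δt=0.03833  u=1.07555  d=0.92976  q=0.50260  discount=0.99698
step 9 (expiry): payoffs max(K−S,0) = 39.6196 27.2879 13.0225 0.0000 0.0000 0.0000 0.0000 0.0000 0.0000 0.0000
step 8: (k=8,j=0): S=84.5818, (K−S)⁺=33.6782, hold=33.3206 ⇒ V=33.6782 exercise | (k=8,j=1): S=97.8452, (K−S)⁺=20.4148, hold=20.0572 ⇒ V=20.4148 exercise | (k=8,j=2): S=113.1884, (K−S)⁺=5.0716, hold=6.4578 ⇒ V=6.4578 continue | (k=8,j=3): S=130.9376, (K−S)⁺=0.0000, hold=0.0000 ⇒ V=0.0000 continue | (k=8,j=4): S=151.4700, (K−S)⁺=0.0000, hold=0.0000 ⇒ V=0.0000 continue | (k=8,j=5): S=175.2222, (K−S)⁺=0.0000, hold=0.0000 ⇒ V=0.0000 continue | (k=8,j=6): S=202.6989, (K−S)⁺=0.0000, hold=0.0000 ⇒ V=0.0000 continue | (k=8,j=7): S=234.4843, (K−S)⁺=0.0000, hold=0.0000 ⇒ V=0.0000 continue | (k=8,j=8): S=271.2540, (K−S)⁺=0.0000, hold=0.0000 ⇒ V=0.0000 continue  boundary S*=97.8452
step 7: (k=7,j=0): S=90.9721, (K−S)⁺=27.2879, hold=26.9303 ⇒ V=27.2879 exercise | (k=7,j=1): S=105.2375, (K−S)⁺=13.0225, hold=13.3594 ⇒ V=13.3594 continue | (k=7,j=2): S=121.7399, (K−S)⁺=0.0000, hold=3.2024 ⇒ V=3.2024 continue | (k=7,j=3): S=140.8301, (K−S)⁺=0.0000, hold=0.0000 ⇒ V=0.0000 continue | (k=7,j=4): S=162.9138, (K−S)⁺=0.0000, hold=0.0000 ⇒ V=0.0000 continue | (k=7,j=5): S=188.4604, (K−S)⁺=0.0000, hold=0.0000 ⇒ V=0.0000 continue | (k=7,j=6): S=218.0131, (K−S)⁺=0.0000, hold=0.0000 ⇒ V=0.0000 continue | (k=7,j=7): S=252.1999, (K−S)⁺=0.0000, hold=0.0000 ⇒ V=0.0000 continue  boundary S*=90.9721
step 6: (k=6,j=0): S=97.8452, (K−S)⁺=20.4148, hold=20.2261 ⇒ V=20.4148 exercise | (k=6,j=1): S=113.1884, (K−S)⁺=5.0716, hold=8.2295 ⇒ V=8.2295 continue | (k=6,j=2): S=130.9376, (K−S)⁺=0.0000, hold=1.5880 ⇒ V=1.5880 continue | (k=6,j=3): S=151.4700, (K−S)⁺=0.0000, hold=0.0000 ⇒ V=0.0000 continue | (k=6,j=4): S=175.2222, (K−S)⁺=0.0000, hold=0.0000 ⇒ V=0.0000 continue | (k=6,j=5): S=202.6989, (K−S)⁺=0.0000, hold=0.0000 ⇒ V=0.0000 continue | (k=6,j=6): S=234.4843, (K−S)⁺=0.0000, hold=0.0000 ⇒ V=0.0000 continue  boundary S*=97.8452
step 5: (k=5,j=0): S=105.2375, (K−S)⁺=13.0225, hold=14.2472 ⇒ V=14.2472 continue | (k=5,j=1): S=121.7399, (K−S)⁺=0.0000, hold=4.8767 ⇒ V=4.8767 continue | (k=5,j=2): S=140.8301, (K−S)⁺=0.0000, hold=0.7875 ⇒ V=0.7875 continue | (k=5,j=3): S=162.9138, (K−S)⁺=0.0000, hold=0.0000 ⇒ V=0.0000 continue | (k=5,j=4): S=188.4604, (K−S)⁺=0.0000, hold=0.0000 ⇒ V=0.0000 continue | (k=5,j=5): S=218.0131, (K−S)⁺=0.0000, hold=0.0000 ⇒ V=0.0000 continue  boundary S*=-
step 4: (k=4,j=0): S=113.1884, (K−S)⁺=5.0716, hold=9.5087 ⇒ V=9.5087 continue | (k=4,j=1): S=130.9376, (K−S)⁺=0.0000, hold=2.8129 ⇒ V=2.8129 continue | (k=4,j=2): S=151.4700, (K−S)⁺=0.0000, hold=0.3905 ⇒ V=0.3905 continue | (k=4,j=3): S=175.2222, (K−S)⁺=0.0000, hold=0.0000 ⇒ V=0.0000 continue | (k=4,j=4): S=202.6989, (K−S)⁺=0.0000, hold=0.0000 ⇒ V=0.0000 continue  boundary S*=-
step 3: (k=3,j=0): S=121.7399, (K−S)⁺=0.0000, hold=6.1248 ⇒ V=6.1248 continue | (k=3,j=1): S=140.8301, (K−S)⁺=0.0000, hold=1.5906 ⇒ V=1.5906 continue | (k=3,j=2): S=162.9138, (K−S)⁺=0.0000, hold=0.1937 ⇒ V=0.1937 continue | (k=3,j=3): S=188.4604, (K−S)⁺=0.0000, hold=0.0000 ⇒ V=0.0000 continue  boundary S*=-
step 2: (k=2,j=0): S=130.9376, (K−S)⁺=0.0000, hold=3.8343 ⇒ V=3.8343 continue | (k=2,j=1): S=151.4700, (K−S)⁺=0.0000, hold=0.8858 ⇒ V=0.8858 continue | (k=2,j=2): S=175.2222, (K−S)⁺=0.0000, hold=0.0960 ⇒ V=0.0960 continue  boundary S*=-
step 1: (k=1,j=0): S=140.8301, (K−S)⁺=0.0000, hold=2.3453 ⇒ V=2.3453 continue | (k=1,j=1): S=162.9138, (K−S)⁺=0.0000, hold=0.4874 ⇒ V=0.4874 continue  boundary S*=-
step 0: (k=0,j=0): S=151.4700, (K−S)⁺=0.0000, hold=1.4072 ⇒ V=1.4072 continue  boundary S*=-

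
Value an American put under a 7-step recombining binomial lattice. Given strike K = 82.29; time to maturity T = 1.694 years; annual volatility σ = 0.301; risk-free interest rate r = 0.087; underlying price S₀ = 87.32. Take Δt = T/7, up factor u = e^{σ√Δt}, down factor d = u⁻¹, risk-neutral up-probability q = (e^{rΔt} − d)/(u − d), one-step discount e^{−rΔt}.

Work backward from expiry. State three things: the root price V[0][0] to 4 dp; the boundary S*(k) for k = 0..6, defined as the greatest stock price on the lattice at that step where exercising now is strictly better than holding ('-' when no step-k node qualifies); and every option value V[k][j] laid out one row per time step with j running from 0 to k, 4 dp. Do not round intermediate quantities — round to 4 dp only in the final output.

Δt=0.24200, u=1.15960, d=0.86237, q=0.53463, disc=e^(-rΔt)=0.97917
k=7 terminal: V=max(K-S,0) → 51.3183 40.6435 26.2894 6.9880 0.0000 0.0000 0.0000 0.0000
k=6: j=0 S=35.9146 intr=46.3754 cont=44.6609 V=46.3754[EX]; j=1 S=48.2932 intr=33.9968 cont=32.2824 V=33.9968[EX]; j=2 S=64.9381 intr=17.3519 cont=15.6375 V=17.3519[EX]; j=3 S=87.3200 intr=0.0000 cont=3.1842 V=3.1842[hold]; j=4 S=117.4161 intr=0.0000 cont=0.0000 V=0.0000[hold]; j=5 S=157.8854 intr=0.0000 cont=0.0000 V=0.0000[hold]; j=6 S=212.3029 intr=0.0000 cont=0.0000 V=0.0000[hold]  S*(6)=64.9381
k=5: j=0 S=41.6465 intr=40.6435 cont=38.9291 V=40.6435[EX]; j=1 S=56.0006 intr=26.2894 cont=24.5750 V=26.2894[EX]; j=2 S=75.3020 intr=6.9880 cont=9.5737 V=9.5737[hold]; j=3 S=101.2560 intr=0.0000 cont=1.4509 V=1.4509[hold]; j=4 S=136.1554 intr=0.0000 cont=0.0000 V=0.0000[hold]; j=5 S=183.0834 intr=0.0000 cont=0.0000 V=0.0000[hold]  S*(5)=56.0006
k=4: j=0 S=48.2932 intr=33.9968 cont=32.2824 V=33.9968[EX]; j=1 S=64.9381 intr=17.3519 cont=16.9911 V=17.3519[EX]; j=2 S=87.3200 intr=0.0000 cont=5.1220 V=5.1220[hold]; j=3 S=117.4161 intr=0.0000 cont=0.6612 V=0.6612[hold]; j=4 S=157.8854 intr=0.0000 cont=0.0000 V=0.0000[hold]  S*(4)=64.9381
k=3: j=0 S=56.0006 intr=26.2894 cont=24.5750 V=26.2894[EX]; j=1 S=75.3020 intr=6.9880 cont=10.5881 V=10.5881[hold]; j=2 S=101.2560 intr=0.0000 cont=2.6800 V=2.6800[hold]; j=3 S=136.1554 intr=0.0000 cont=0.3013 V=0.3013[hold]  S*(3)=56.0006
k=2: j=0 S=64.9381 intr=17.3519 cont=17.5221 V=17.5221[hold]; j=1 S=87.3200 intr=0.0000 cont=6.2277 V=6.2277[hold]; j=2 S=117.4161 intr=0.0000 cont=1.3789 V=1.3789[hold]  S*(2)=-
k=1: j=0 S=75.3020 intr=6.9880 cont=11.2445 V=11.2445[hold]; j=1 S=101.2560 intr=0.0000 cont=3.5596 V=3.5596[hold]  S*(1)=-
k=0: j=0 S=87.3200 intr=0.0000 cont=6.9872 V=6.9872[hold]  S*(0)=-

price = 6.9872
boundary = - - - 56.0006 64.9381 56.0006 64.9381
tree:
6.9872
11.2445 3.5596
17.5221 6.2277 1.3789
26.2894 10.5881 2.6800 0.3013
33.9968 17.3519 5.1220 0.6612 0.0000
40.6435 26.2894 9.5737 1.4509 0.0000 0.0000
46.3754 33.9968 17.3519 3.1842 0.0000 0.0000 0.0000
51.3183 40.6435 26.2894 6.9880 0.0000 0.0000 0.0000 0.0000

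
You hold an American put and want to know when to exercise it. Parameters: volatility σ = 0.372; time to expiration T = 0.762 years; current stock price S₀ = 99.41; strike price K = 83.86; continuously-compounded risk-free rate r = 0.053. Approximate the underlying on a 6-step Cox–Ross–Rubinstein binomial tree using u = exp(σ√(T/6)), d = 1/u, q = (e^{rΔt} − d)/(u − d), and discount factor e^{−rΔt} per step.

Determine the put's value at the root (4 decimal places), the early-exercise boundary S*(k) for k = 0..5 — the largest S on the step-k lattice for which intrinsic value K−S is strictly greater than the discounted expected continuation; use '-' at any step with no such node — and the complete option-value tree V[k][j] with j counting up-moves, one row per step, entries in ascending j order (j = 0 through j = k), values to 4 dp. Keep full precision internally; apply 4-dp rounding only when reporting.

params: Δt=0.12700 u=1.14176 d=0.87584 q=0.49230 e^(-rΔt)=0.99329
t_6 payoffs: 38.9871 25.3631 7.6027 0.0000 0.0000 0.0000 0.0000
t_5: node(5,0) S=51.2340 payoff=32.6260 vs cont=32.0634 → 32.6260 [stop]  node(5,1) S=66.7893 payoff=17.0707 vs cont=16.5081 → 17.0707 [stop]  node(5,2) S=87.0674 payoff=0.0000 vs cont=3.8340 → 3.8340 [wait]  node(5,3) S=113.5022 payoff=0.0000 vs cont=0.0000 → 0.0000 [wait]  node(5,4) S=147.9630 payoff=0.0000 vs cont=0.0000 → 0.0000 [wait]  node(5,5) S=192.8865 payoff=0.0000 vs cont=0.0000 → 0.0000 [wait]  ⇒ S*(5)=66.7893
t_4: node(4,0) S=58.4969 payoff=25.3631 vs cont=24.8006 → 25.3631 [stop]  node(4,1) S=76.2573 payoff=7.6027 vs cont=10.4834 → 10.4834 [wait]  node(4,2) S=99.4100 payoff=0.0000 vs cont=1.9334 → 1.9334 [wait]  node(4,3) S=129.5922 payoff=0.0000 vs cont=0.0000 → 0.0000 [wait]  node(4,4) S=168.9381 payoff=0.0000 vs cont=0.0000 → 0.0000 [wait]  ⇒ S*(4)=58.4969
t_3: node(3,0) S=66.7893 payoff=17.0707 vs cont=17.9168 → 17.9168 [wait]  node(3,1) S=87.0674 payoff=0.0000 vs cont=6.2321 → 6.2321 [wait]  node(3,2) S=113.5022 payoff=0.0000 vs cont=0.9750 → 0.9750 [wait]  node(3,3) S=147.9630 payoff=0.0000 vs cont=0.0000 → 0.0000 [wait]  ⇒ S*(3)=-
t_2: node(2,0) S=76.2573 payoff=7.6027 vs cont=12.0828 → 12.0828 [wait]  node(2,1) S=99.4100 payoff=0.0000 vs cont=3.6196 → 3.6196 [wait]  node(2,2) S=129.5922 payoff=0.0000 vs cont=0.4917 → 0.4917 [wait]  ⇒ S*(2)=-
t_1: node(1,0) S=87.0674 payoff=0.0000 vs cont=7.8632 → 7.8632 [wait]  node(1,1) S=113.5022 payoff=0.0000 vs cont=2.0658 → 2.0658 [wait]  ⇒ S*(1)=-
t_0: node(0,0) S=99.4100 payoff=0.0000 vs cont=4.9755 → 4.9755 [wait]  ⇒ S*(0)=-

price = 4.9755
boundary = - - - - 58.4969 66.7893
tree:
4.9755
7.8632 2.0658
12.0828 3.6196 0.4917
17.9168 6.2321 0.9750 0.0000
25.3631 10.4834 1.9334 0.0000 0.0000
32.6260 17.0707 3.8340 0.0000 0.0000 0.0000
38.9871 25.3631 7.6027 0.0000 0.0000 0.0000 0.0000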